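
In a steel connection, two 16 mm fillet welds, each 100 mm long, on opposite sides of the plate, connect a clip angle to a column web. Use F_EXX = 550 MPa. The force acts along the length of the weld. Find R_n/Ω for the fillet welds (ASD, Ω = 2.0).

Effective throat t_e = 0.707 × 16 = 11.31 mm.
Total length L = 200 mm; A_we = 11.31 × 200 = 2262 mm².
F_nw = 0.6 F_EXX = 0.6 × 550 = 330 MPa.
R_n = 330 × 2262 × 10⁻³ = 746.6 kN; R_n/Ω = 746.6/2.0 = 373.3 kN.

R_n/Ω ≈ 373 kN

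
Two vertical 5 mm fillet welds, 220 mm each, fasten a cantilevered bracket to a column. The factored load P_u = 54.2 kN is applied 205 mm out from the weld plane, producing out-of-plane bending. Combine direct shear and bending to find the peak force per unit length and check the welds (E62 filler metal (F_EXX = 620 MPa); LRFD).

L_w = 2 × 220 = 440 mm; section modulus (unit throat) S = 2 × L²/6 = 16130 mm².
Direct shear f_v = P/L_w = 54.2×10³/440 = 123.2 N/mm.
Moment M = P × e = 54.2×10³ × 205 = 11111000 N·mm; bending f_b = M/S = 688.7 N/mm.
f_max = √(f_v² + f_b²) = √(123.2² + 688.7²) = 699.6 N/mm.
φr_n = 0.75 × 0.6 × 620 × (0.707 × 5) = 986.3 N/mm → adequate.

f_max ≈ 700 N/mm; adequate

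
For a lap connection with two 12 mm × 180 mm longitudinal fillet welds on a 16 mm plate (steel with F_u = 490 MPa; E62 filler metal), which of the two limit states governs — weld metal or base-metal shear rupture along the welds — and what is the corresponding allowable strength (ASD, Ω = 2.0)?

R_n/Ω ≈ 568 kN (weld metal governs)

E62XX → F_EXX = 620 MPa.
t_e = 0.707 × 12 = 8.484 mm; L = 360 mm.
Weld metal: R_n/Ω = (1/2.0) × 0.6 × 620 × 8.484 × 360 × 10⁻³ = 568.1 kN.
Base metal (shear rupture): R_n/Ω = (1/2.0) × 0.6 × 490 × 16 × 360 × 10⁻³ = 846.7 kN.
Governing: weld metal.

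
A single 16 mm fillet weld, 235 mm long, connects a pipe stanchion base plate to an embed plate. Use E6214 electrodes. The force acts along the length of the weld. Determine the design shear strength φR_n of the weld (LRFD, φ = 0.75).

φR_n ≈ 742 kN

E62XX → F_EXX = 620 MPa.
Effective throat t_e = 0.707 × 16 = 11.31 mm.
Total length L = 235 mm; A_we = 11.31 × 235 = 2658 mm².
F_nw = 0.6 F_EXX = 0.6 × 620 = 372 MPa.
φR_n = 0.75 × 372 × 2658 × 10⁻³ = 741.7 kN.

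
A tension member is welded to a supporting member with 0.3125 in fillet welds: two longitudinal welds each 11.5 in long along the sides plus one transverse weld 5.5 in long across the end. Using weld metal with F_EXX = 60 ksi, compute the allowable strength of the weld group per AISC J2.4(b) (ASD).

R_n/Ω ≈ 113 kip

t_e = 0.707 × 0.3125 = 0.2209 in.
R_nwl = 0.6 × 60 × 0.2209 × 23 = 182.9 kip (longitudinal, 2 welds).
R_nwt = 0.6 × 60 × 0.2209 × 5.5 = 43.75 kip (transverse, base value).
(i) R_nwl + R_nwt = 226.7 kip; (ii) 0.85 R_nwl + 1.5 R_nwt = 221.1 kip.
R_n = max = 226.7 kip [governs: (i)]; R_n/Ω = 113.3 kip.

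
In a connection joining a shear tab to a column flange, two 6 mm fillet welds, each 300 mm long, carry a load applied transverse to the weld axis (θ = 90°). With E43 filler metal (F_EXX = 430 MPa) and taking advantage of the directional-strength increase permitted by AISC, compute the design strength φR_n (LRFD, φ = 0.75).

t_e = 0.707 × 6 = 4.242 mm; A_we = 4.242 × 600 = 2545 mm².
Directional factor: 1.0 + 0.5 sin^1.5(90°) = 1.5.
F_nw = 0.6 × 430 × 1.5 = 387 MPa.
φR_n = 0.75 × 387 × 2545 × 10⁻³ = 738.7 kN.

φR_n ≈ 739 kN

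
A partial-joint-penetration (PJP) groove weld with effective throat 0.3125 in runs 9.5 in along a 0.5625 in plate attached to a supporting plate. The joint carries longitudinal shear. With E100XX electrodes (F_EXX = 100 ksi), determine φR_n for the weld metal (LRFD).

Effective throat (given) t_e = 0.3125 in.
A_we = 0.3125 × 9.5 = 2.969 in².
F_nw = 0.6 F_EXX = 60 ksi.
φR_n = 0.75 × 60 × 2.969 = 133.6 kips.

φR_n ≈ 134 kips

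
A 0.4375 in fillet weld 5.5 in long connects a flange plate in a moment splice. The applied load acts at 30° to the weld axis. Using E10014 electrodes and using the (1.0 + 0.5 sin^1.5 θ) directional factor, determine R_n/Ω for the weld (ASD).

E100XX → F_EXX = 100 ksi.
t_e = 0.707 × 0.4375 = 0.3093 in; A_we = 0.3093 × 5.5 = 1.701 in².
Directional factor: 1.0 + 0.5 sin^1.5(30°) = 1.177.
F_nw = 0.6 × 100 × 1.177 = 70.61 ksi.
R_n/Ω = (70.61 × 1.701) / 2.0 = 60.06 kips.

R_n/Ω ≈ 60.1 kips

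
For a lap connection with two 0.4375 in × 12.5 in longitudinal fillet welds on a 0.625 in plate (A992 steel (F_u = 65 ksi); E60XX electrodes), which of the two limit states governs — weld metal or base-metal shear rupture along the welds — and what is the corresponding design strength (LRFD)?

E60XX → F_EXX = 60 ksi.
t_e = 0.707 × 0.4375 = 0.3093 in; L = 25 in.
Weld metal: φR_n = 0.75 × 0.6 × 60 × 0.3093 × 25 = 208.8 kip.
Base metal (shear rupture): φR_n = 0.75 × 0.6 × 65 × 0.625 × 25 = 457 kip.
Governing: weld metal.

φR_n ≈ 209 kip (weld metal governs)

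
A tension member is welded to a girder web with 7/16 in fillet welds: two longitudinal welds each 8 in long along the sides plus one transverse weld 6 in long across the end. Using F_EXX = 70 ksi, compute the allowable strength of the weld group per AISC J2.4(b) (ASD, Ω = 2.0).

t_e = 0.707 × 0.4375 = 0.3093 in.
R_nwl = 0.6 × 70 × 0.3093 × 16 = 207.9 kips (longitudinal, 2 welds).
R_nwt = 0.6 × 70 × 0.3093 × 6 = 77.95 kips (transverse, base value).
(i) R_nwl + R_nwt = 285.8 kips; (ii) 0.85 R_nwl + 1.5 R_nwt = 293.6 kips.
R_n = max = 293.6 kips [governs: (ii)]; R_n/Ω = 146.8 kips.

R_n/Ω ≈ 147 kips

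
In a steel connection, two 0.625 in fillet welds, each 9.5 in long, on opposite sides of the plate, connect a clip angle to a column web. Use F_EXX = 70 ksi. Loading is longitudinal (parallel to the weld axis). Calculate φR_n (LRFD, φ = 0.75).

φR_n ≈ 264 kip

Effective throat t_e = 0.707 × 0.625 = 0.4419 in.
Total length L = 19 in; A_we = 0.4419 × 19 = 8.396 in².
F_nw = 0.6 F_EXX = 0.6 × 70 = 42 ksi.
φR_n = 0.75 × 42 × 8.396 = 264.5 kip.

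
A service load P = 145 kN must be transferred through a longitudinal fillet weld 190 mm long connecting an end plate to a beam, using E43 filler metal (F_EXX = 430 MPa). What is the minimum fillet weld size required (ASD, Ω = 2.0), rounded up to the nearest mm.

Total weld length L = 190 mm.
Required throat t_e = P × Ω / (0.6 F_EXX × L) = 145 × 2.0 / (0.6 × 430 × 190 × 10⁻³) = 5.916 mm.
Required leg w = t_e / 0.707 = 8.368 mm → use 9 mm.

w = 9 mm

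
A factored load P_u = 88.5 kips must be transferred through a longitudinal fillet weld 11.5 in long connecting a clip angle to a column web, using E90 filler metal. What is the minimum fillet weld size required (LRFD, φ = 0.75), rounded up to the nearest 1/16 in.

E90XX → F_EXX = 90 ksi.
Total weld length L = 11.5 in.
Required throat t_e = P_u / (φ × 0.6 F_EXX × L) = 88.5 / (0.75 × 0.6 × 90 × 11.5) = 0.19 in.
Required leg w = t_e / 0.707 = 0.2688 in → use 5/16 in.

w = 5/16 in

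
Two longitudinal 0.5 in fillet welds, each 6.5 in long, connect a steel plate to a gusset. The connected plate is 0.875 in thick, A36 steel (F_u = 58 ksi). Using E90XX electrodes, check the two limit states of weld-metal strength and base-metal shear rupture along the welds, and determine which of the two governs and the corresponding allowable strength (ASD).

R_n/Ω ≈ 124 kip (weld metal governs)

E90XX → F_EXX = 90 ksi.
t_e = 0.707 × 0.5 = 0.3535 in; L = 13 in.
Weld metal: R_n/Ω = (1/2.0) × 0.6 × 90 × 0.3535 × 13 = 124.1 kip.
Base metal (shear rupture): R_n/Ω = (1/2.0) × 0.6 × 58 × 0.875 × 13 = 197.9 kip.
Governing: weld metal.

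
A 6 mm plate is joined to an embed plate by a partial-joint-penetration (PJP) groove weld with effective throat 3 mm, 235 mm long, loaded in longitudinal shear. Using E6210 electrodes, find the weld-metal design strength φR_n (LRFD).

E62XX → F_EXX = 620 MPa.
Effective throat (given) t_e = 3 mm.
A_we = 3 × 235 = 705 mm².
F_nw = 0.6 F_EXX = 372 MPa.
φR_n = 0.75 × 372 × 705 × 10⁻³ = 196.7 kN.

φR_n ≈ 197 kN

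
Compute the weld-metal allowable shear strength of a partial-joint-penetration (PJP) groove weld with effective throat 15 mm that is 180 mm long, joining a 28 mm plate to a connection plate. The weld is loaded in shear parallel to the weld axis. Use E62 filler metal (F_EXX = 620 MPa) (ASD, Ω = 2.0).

Effective throat (given) t_e = 15 mm.
A_we = 15 × 180 = 2700 mm².
F_nw = 0.6 F_EXX = 372 MPa.
R_n/Ω = (372 × 2700) / 2.0 × 10⁻³ = 502.2 kN.

R_n/Ω ≈ 502 kN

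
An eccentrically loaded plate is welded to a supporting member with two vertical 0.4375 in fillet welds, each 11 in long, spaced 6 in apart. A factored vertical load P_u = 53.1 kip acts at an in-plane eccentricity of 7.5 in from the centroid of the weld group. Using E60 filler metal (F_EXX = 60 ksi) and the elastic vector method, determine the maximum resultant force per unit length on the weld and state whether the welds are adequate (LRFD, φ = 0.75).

Total weld length L_w = 22 in. Treat welds as unit-width lines.
Polar moment about centroid: J = 2[d³/12 + d(b/2)²] = 2[11³/12 + 11×3²] = 419.8 in³.
Direct shear f_v = P/L_w = 53.1 / 22 = 2.414 kip/in (vertical).
Torsion M = P·e = 53.1 × 7.5 = 398.25 kip·in.
Critical point at (x, y) = (3, 5.5) from centroid. f_tx = M·y/J = 5.217 kip/in; f_ty = M·x/J = 2.846 kip/in.
Resultant f_max = √[f_tx² + (f_v + f_ty)²] = √[5.217² + (2.414 + 2.846)²] = 7.408 kip/in.
Capacity per unit length: φr_n = 0.75 × 0.6 × 60 × (0.707 × 0.4375) = 8.351 kip/in.
7.408 ≤ 8.351 → adequate.

f_max ≈ 7.41 kip/in; adequate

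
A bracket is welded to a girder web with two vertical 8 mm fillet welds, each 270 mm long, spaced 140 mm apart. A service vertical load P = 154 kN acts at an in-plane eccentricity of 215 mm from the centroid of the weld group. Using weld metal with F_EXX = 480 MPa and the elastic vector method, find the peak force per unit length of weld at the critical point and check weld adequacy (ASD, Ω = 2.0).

f_max ≈ 1010 N/mm; NOT adequate

Total weld length L_w = 540 mm. Treat welds as unit-width lines.
Polar moment about centroid: J = 2[d³/12 + d(b/2)²] = 2[270³/12 + 270×70²] = 5926000 mm³.
Direct shear f_v = P/L_w = 154×10³ / 540 = 285.2 N/mm (vertical).
Torsion M = P·e = 154×10³ × 215 = 33110000 N·mm.
Critical point at (x, y) = (70, 135) from centroid. f_tx = M·y/J = 754.2 N/mm; f_ty = M·x/J = 391.1 N/mm.
Resultant f_max = √[f_tx² + (f_v + f_ty)²] = √[754.2² + (285.2 + 391.1)²] = 1013 N/mm.
Capacity per unit length: r_n/Ω = (1/2.0) × 0.6 × 480 × (0.707 × 8) = 814.5 N/mm.
1013 > 814.5 → NOT adequate.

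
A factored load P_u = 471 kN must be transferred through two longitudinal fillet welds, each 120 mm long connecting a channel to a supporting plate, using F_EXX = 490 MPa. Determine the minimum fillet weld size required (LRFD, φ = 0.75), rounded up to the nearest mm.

w = 13 mm

Total weld length L = 240 mm.
Required throat t_e = P_u / (φ × 0.6 F_EXX × L) = 471 / (0.75 × 0.6 × 490 × 240 × 10⁻³) = 8.9 mm.
Required leg w = t_e / 0.707 = 12.59 mm → use 13 mm.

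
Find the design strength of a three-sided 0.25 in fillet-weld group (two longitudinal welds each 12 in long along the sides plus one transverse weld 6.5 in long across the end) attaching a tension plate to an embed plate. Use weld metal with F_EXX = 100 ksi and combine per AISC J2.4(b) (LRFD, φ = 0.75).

φR_n ≈ 243 kip

t_e = 0.707 × 0.25 = 0.1767 in.
R_nwl = 0.6 × 100 × 0.1767 × 24 = 254.5 kip (longitudinal, 2 welds).
R_nwt = 0.6 × 100 × 0.1767 × 6.5 = 68.93 kip (transverse, base value).
(i) R_nwl + R_nwt = 323.5 kip; (ii) 0.85 R_nwl + 1.5 R_nwt = 319.7 kip.
R_n = max = 323.5 kip [governs: (i)]; φR_n = 242.6 kip.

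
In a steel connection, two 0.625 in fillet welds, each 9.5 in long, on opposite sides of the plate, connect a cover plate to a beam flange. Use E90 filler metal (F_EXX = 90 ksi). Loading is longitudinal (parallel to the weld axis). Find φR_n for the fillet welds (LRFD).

Effective throat t_e = 0.707 × 0.625 = 0.4419 in.
Total length L = 19 in; A_we = 0.4419 × 19 = 8.396 in².
F_nw = 0.6 F_EXX = 0.6 × 90 = 54 ksi.
φR_n = 0.75 × 54 × 8.396 = 340 kip.

φR_n ≈ 340 kip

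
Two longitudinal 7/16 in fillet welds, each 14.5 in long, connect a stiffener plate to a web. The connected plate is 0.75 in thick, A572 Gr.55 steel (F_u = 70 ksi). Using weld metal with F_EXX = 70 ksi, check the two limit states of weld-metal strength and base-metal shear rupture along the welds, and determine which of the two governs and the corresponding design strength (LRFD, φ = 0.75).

φR_n ≈ 283 kip (weld metal governs)

t_e = 0.707 × 0.4375 = 0.3093 in; L = 29 in.
Weld metal: φR_n = 0.75 × 0.6 × 70 × 0.3093 × 29 = 282.6 kip.
Base metal (shear rupture): φR_n = 0.75 × 0.6 × 70 × 0.75 × 29 = 685.1 kip.
Governing: weld metal.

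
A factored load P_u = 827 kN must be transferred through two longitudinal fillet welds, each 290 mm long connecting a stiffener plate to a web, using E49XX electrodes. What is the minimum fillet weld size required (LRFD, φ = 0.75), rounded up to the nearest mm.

E49XX → F_EXX = 490 MPa.
Total weld length L = 580 mm.
Required throat t_e = P_u / (φ × 0.6 F_EXX × L) = 827 / (0.75 × 0.6 × 490 × 580 × 10⁻³) = 6.466 mm.
Required leg w = t_e / 0.707 = 9.146 mm → use 10 mm.

w = 10 mm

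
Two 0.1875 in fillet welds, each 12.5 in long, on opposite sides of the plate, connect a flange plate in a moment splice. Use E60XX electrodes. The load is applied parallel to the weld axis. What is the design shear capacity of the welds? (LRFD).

E60XX → F_EXX = 60 ksi.
Effective throat t_e = 0.707 × 0.1875 = 0.1326 in.
Total length L = 25 in; A_we = 0.1326 × 25 = 3.314 in².
F_nw = 0.6 F_EXX = 0.6 × 60 = 36 ksi.
φR_n = 0.75 × 36 × 3.314 = 89.48 kip.

φR_n ≈ 89.5 kip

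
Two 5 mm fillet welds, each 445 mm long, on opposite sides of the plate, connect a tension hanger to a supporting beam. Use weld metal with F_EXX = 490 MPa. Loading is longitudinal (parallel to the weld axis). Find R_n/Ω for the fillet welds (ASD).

Effective throat t_e = 0.707 × 5 = 3.535 mm.
Total length L = 890 mm; A_we = 3.535 × 890 = 3146 mm².
F_nw = 0.6 F_EXX = 0.6 × 490 = 294 MPa.
R_n = 294 × 3146 × 10⁻³ = 925 kN; R_n/Ω = 925/2.0 = 462.5 kN.

R_n/Ω ≈ 462 kN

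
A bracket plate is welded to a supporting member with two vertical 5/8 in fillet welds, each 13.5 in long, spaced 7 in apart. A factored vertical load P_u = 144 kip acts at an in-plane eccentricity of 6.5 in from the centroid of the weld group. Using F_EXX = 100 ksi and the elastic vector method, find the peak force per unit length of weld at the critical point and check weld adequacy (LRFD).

Total weld length L_w = 27 in. Treat welds as unit-width lines.
Polar moment about centroid: J = 2[d³/12 + d(b/2)²] = 2[13.5³/12 + 13.5×3.5²] = 740.8 in³.
Direct shear f_v = P/L_w = 144 / 27 = 5.333 kip/in (vertical).
Torsion M = P·e = 144 × 6.5 = 936 kip·in.
Critical point at (x, y) = (3.5, 6.75) from centroid. f_tx = M·y/J = 8.528 kip/in; f_ty = M·x/J = 4.422 kip/in.
Resultant f_max = √[f_tx² + (f_v + f_ty)²] = √[8.528² + (5.333 + 4.422)²] = 12.96 kip/in.
Capacity per unit length: φr_n = 0.75 × 0.6 × 100 × (0.707 × 0.625) = 19.88 kip/in.
12.96 ≤ 19.88 → adequate.

f_max ≈ 13 kip/in; adequate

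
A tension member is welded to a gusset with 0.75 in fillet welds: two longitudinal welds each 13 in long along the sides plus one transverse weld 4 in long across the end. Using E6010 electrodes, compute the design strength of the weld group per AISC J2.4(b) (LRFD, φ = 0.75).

φR_n ≈ 430 kips

E60XX → F_EXX = 60 ksi.
t_e = 0.707 × 0.75 = 0.5302 in.
R_nwl = 0.6 × 60 × 0.5302 × 26 = 496.3 kips (longitudinal, 2 welds).
R_nwt = 0.6 × 60 × 0.5302 × 4 = 76.36 kips (transverse, base value).
(i) R_nwl + R_nwt = 572.7 kips; (ii) 0.85 R_nwl + 1.5 R_nwt = 536.4 kips.
R_n = max = 572.7 kips [governs: (i)]; φR_n = 429.5 kips.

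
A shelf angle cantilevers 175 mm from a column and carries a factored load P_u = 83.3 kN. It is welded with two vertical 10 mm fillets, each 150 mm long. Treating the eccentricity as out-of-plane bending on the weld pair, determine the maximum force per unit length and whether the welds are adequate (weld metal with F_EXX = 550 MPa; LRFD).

f_max ≈ 1960 N/mm; NOT adequate

L_w = 2 × 150 = 300 mm; section modulus (unit throat) S = 2 × L²/6 = 7500 mm².
Direct shear f_v = P/L_w = 83.3×10³/300 = 277.7 N/mm.
Moment M = P × e = 83.3×10³ × 175 = 14578000 N·mm; bending f_b = M/S = 1944 N/mm.
f_max = √(f_v² + f_b²) = √(277.7² + 1944²) = 1963 N/mm.
φr_n = 0.75 × 0.6 × 550 × (0.707 × 10) = 1750 N/mm → NOT adequate.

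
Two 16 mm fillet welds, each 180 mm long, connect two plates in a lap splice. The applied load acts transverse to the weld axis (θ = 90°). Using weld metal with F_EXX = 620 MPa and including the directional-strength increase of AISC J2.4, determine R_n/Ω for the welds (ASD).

R_n/Ω ≈ 1140 kN

t_e = 0.707 × 16 = 11.31 mm; A_we = 11.31 × 360 = 4072 mm².
Directional factor: 1.0 + 0.5 sin^1.5(90°) = 1.5.
F_nw = 0.6 × 620 × 1.5 = 558 MPa.
R_n/Ω = (558 × 4072) / 2.0 × 10⁻³ = 1136 kN.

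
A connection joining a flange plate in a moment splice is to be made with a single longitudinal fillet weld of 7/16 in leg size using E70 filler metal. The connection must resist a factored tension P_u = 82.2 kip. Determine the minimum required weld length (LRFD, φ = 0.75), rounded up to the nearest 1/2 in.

L = 8.5 in

E70XX → F_EXX = 70 ksi.
Throat t_e = 0.707 × 0.4375 = 0.3093 in.
φr_n = 0.75 × 0.6 × 70 × 0.3093 = 9.743 kip/in.
L_req = P_u / φr_n = 82.2 / 9.743 = 8.437 in total.
Round up → use L = 8.5 in.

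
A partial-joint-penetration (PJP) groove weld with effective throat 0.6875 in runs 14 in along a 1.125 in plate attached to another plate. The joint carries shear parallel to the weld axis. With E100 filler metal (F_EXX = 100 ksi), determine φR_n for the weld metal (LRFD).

Effective throat (given) t_e = 0.6875 in.
A_we = 0.6875 × 14 = 9.625 in².
F_nw = 0.6 F_EXX = 60 ksi.
φR_n = 0.75 × 60 × 9.625 = 433.1 kip.

φR_n ≈ 433 kip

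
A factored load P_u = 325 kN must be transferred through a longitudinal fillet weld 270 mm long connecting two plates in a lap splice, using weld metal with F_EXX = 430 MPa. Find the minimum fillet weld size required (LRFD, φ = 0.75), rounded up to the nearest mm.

w = 9 mm

Total weld length L = 270 mm.
Required throat t_e = P_u / (φ × 0.6 F_EXX × L) = 325 / (0.75 × 0.6 × 430 × 270 × 10⁻³) = 6.221 mm.
Required leg w = t_e / 0.707 = 8.799 mm → use 9 mm.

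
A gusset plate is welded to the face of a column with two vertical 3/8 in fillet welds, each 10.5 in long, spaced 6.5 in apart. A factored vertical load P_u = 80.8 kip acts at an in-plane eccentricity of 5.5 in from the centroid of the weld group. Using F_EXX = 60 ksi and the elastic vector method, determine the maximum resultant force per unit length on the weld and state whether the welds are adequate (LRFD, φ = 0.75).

f_max ≈ 9.24 kip/in; NOT adequate

Total weld length L_w = 21 in. Treat welds as unit-width lines.
Polar moment about centroid: J = 2[d³/12 + d(b/2)²] = 2[10.5³/12 + 10.5×3.25²] = 414.8 in³.
Direct shear f_v = P/L_w = 80.8 / 21 = 3.848 kip/in (vertical).
Torsion M = P·e = 80.8 × 5.5 = 444.4 kip·in.
Critical point at (x, y) = (3.25, 5.25) from centroid. f_tx = M·y/J = 5.625 kip/in; f_ty = M·x/J = 3.482 kip/in.
Resultant f_max = √[f_tx² + (f_v + f_ty)²] = √[5.625² + (3.848 + 3.482)²] = 9.24 kip/in.
Capacity per unit length: φr_n = 0.75 × 0.6 × 60 × (0.707 × 0.375) = 7.158 kip/in.
9.24 > 7.158 → NOT adequate.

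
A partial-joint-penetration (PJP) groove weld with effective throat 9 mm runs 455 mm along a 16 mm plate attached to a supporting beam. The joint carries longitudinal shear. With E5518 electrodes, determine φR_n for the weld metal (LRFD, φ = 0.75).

φR_n ≈ 1010 kN

E55XX → F_EXX = 550 MPa.
Effective throat (given) t_e = 9 mm.
A_we = 9 × 455 = 4095 mm².
F_nw = 0.6 F_EXX = 330 MPa.
φR_n = 0.75 × 330 × 4095 × 10⁻³ = 1014 kN.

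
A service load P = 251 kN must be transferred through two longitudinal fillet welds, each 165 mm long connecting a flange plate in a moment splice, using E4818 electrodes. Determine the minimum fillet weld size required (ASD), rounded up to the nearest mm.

E48XX → F_EXX = 480 MPa.
Total weld length L = 330 mm.
Required throat t_e = P × Ω / (0.6 F_EXX × L) = 251 × 2.0 / (0.6 × 480 × 330 × 10⁻³) = 5.282 mm.
Required leg w = t_e / 0.707 = 7.471 mm → use 8 mm.

w = 8 mm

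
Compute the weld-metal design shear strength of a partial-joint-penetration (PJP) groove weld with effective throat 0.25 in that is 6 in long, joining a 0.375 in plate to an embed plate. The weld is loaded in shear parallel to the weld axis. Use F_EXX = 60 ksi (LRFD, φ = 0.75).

φR_n ≈ 40.5 kips

Effective throat (given) t_e = 0.25 in.
A_we = 0.25 × 6 = 1.5 in².
F_nw = 0.6 F_EXX = 36 ksi.
φR_n = 0.75 × 36 × 1.5 = 40.5 kips.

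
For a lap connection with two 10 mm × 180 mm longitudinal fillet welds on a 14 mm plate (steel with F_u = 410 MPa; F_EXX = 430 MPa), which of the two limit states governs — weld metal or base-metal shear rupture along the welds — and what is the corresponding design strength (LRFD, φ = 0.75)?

t_e = 0.707 × 10 = 7.07 mm; L = 360 mm.
Weld metal: φR_n = 0.75 × 0.6 × 430 × 7.07 × 360 × 10⁻³ = 492.5 kN.
Base metal (shear rupture): φR_n = 0.75 × 0.6 × 410 × 14 × 360 × 10⁻³ = 929.9 kN.
Governing: weld metal.

φR_n ≈ 492 kN (weld metal governs)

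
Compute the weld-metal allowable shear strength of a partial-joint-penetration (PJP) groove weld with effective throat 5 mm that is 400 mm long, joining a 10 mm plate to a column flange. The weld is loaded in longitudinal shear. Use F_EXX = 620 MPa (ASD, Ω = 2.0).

R_n/Ω ≈ 372 kN

Effective throat (given) t_e = 5 mm.
A_we = 5 × 400 = 2000 mm².
F_nw = 0.6 F_EXX = 372 MPa.
R_n/Ω = (372 × 2000) / 2.0 × 10⁻³ = 372 kN.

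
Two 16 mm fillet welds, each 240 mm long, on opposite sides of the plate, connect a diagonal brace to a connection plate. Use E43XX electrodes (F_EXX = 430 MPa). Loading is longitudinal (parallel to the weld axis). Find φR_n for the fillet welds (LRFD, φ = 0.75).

Effective throat t_e = 0.707 × 16 = 11.31 mm.
Total length L = 480 mm; A_we = 11.31 × 480 = 5430 mm².
F_nw = 0.6 F_EXX = 0.6 × 430 = 258 MPa.
φR_n = 0.75 × 258 × 5430 × 10⁻³ = 1051 kN.

φR_n ≈ 1050 kN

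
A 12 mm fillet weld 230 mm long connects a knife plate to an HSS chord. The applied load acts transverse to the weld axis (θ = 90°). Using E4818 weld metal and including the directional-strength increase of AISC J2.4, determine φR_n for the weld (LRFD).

φR_n ≈ 632 kN

E48XX → F_EXX = 480 MPa.
t_e = 0.707 × 12 = 8.484 mm; A_we = 8.484 × 230 = 1951 mm².
Directional factor: 1.0 + 0.5 sin^1.5(90°) = 1.5.
F_nw = 0.6 × 480 × 1.5 = 432 MPa.
φR_n = 0.75 × 432 × 1951 × 10⁻³ = 632.2 kN.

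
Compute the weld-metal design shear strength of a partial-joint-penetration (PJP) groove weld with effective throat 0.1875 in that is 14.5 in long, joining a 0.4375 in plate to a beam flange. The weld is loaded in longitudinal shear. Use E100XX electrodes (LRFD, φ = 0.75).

E100XX → F_EXX = 100 ksi.
Effective throat (given) t_e = 0.1875 in.
A_we = 0.1875 × 14.5 = 2.719 in².
F_nw = 0.6 F_EXX = 60 ksi.
φR_n = 0.75 × 60 × 2.719 = 122.3 kips.

φR_n ≈ 122 kips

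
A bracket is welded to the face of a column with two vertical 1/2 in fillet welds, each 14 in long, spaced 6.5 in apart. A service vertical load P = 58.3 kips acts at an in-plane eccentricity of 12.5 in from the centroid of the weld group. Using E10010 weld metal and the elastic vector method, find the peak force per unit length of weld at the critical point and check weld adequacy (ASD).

f_max ≈ 8.56 kip/in; adequate

E100XX → F_EXX = 100 ksi.
Total weld length L_w = 28 in. Treat welds as unit-width lines.
Polar moment about centroid: J = 2[d³/12 + d(b/2)²] = 2[14³/12 + 14×3.25²] = 753.1 in³.
Direct shear f_v = P/L_w = 58.3 / 28 = 2.082 kip/in (vertical).
Torsion M = P·e = 58.3 × 12.5 = 728.75 kip·in.
Critical point at (x, y) = (3.25, 7) from centroid. f_tx = M·y/J = 6.774 kip/in; f_ty = M·x/J = 3.145 kip/in.
Resultant f_max = √[f_tx² + (f_v + f_ty)²] = √[6.774² + (2.082 + 3.145)²] = 8.556 kip/in.
Capacity per unit length: r_n/Ω = (1/2.0) × 0.6 × 100 × (0.707 × 0.5) = 10.6 kip/in.
8.556 ≤ 10.6 → adequate.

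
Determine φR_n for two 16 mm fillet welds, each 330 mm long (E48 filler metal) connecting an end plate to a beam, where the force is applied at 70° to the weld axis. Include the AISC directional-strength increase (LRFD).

φR_n ≈ 2350 kN

E48XX → F_EXX = 480 MPa.
t_e = 0.707 × 16 = 11.31 mm; A_we = 11.31 × 660 = 7466 mm².
Directional factor: 1.0 + 0.5 sin^1.5(70°) = 1.455.
F_nw = 0.6 × 480 × 1.455 = 419.2 MPa.
φR_n = 0.75 × 419.2 × 7466 × 10⁻³ = 2347 kN.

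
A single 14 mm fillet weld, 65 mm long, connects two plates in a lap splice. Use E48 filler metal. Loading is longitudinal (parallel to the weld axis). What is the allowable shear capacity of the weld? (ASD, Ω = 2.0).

R_n/Ω ≈ 92.6 kN

E48XX → F_EXX = 480 MPa.
Effective throat t_e = 0.707 × 14 = 9.898 mm.
Total length L = 65 mm; A_we = 9.898 × 65 = 643.4 mm².
F_nw = 0.6 F_EXX = 0.6 × 480 = 288 MPa.
R_n = 288 × 643.4 × 10⁻³ = 185.3 kN; R_n/Ω = 185.3/2.0 = 92.65 kN.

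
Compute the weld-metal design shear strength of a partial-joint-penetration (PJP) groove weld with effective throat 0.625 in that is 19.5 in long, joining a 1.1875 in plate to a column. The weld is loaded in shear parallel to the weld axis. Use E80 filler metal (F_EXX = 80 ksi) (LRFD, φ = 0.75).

Effective throat (given) t_e = 0.625 in.
A_we = 0.625 × 19.5 = 12.19 in².
F_nw = 0.6 F_EXX = 48 ksi.
φR_n = 0.75 × 48 × 12.19 = 438.8 kip.

φR_n ≈ 439 kip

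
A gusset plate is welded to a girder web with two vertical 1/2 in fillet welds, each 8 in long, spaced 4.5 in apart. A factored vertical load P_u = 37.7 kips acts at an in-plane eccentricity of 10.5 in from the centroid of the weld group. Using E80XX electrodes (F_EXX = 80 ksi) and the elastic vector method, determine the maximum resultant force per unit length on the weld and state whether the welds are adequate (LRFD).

Total weld length L_w = 16 in. Treat welds as unit-width lines.
Polar moment about centroid: J = 2[d³/12 + d(b/2)²] = 2[8³/12 + 8×2.25²] = 166.3 in³.
Direct shear f_v = P/L_w = 37.7 / 16 = 2.356 kip/in (vertical).
Torsion M = P·e = 37.7 × 10.5 = 395.85 kip·in.
Critical point at (x, y) = (2.25, 4) from centroid. f_tx = M·y/J = 9.519 kip/in; f_ty = M·x/J = 5.355 kip/in.
Resultant f_max = √[f_tx² + (f_v + f_ty)²] = √[9.519² + (2.356 + 5.355)²] = 12.25 kip/in.
Capacity per unit length: φr_n = 0.75 × 0.6 × 80 × (0.707 × 0.5) = 12.73 kip/in.
12.25 ≤ 12.73 → adequate.

f_max ≈ 12.3 kip/in; adequate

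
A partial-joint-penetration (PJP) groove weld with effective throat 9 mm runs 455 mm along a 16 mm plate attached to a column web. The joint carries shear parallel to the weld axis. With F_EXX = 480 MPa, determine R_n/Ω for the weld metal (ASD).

R_n/Ω ≈ 590 kN

Effective throat (given) t_e = 9 mm.
A_we = 9 × 455 = 4095 mm².
F_nw = 0.6 F_EXX = 288 MPa.
R_n/Ω = (288 × 4095) / 2.0 × 10⁻³ = 589.7 kN.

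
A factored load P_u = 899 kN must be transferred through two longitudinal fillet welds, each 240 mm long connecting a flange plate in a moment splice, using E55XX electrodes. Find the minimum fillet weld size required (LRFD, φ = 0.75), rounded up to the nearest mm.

E55XX → F_EXX = 550 MPa.
Total weld length L = 480 mm.
Required throat t_e = P_u / (φ × 0.6 F_EXX × L) = 899 / (0.75 × 0.6 × 550 × 480 × 10⁻³) = 7.567 mm.
Required leg w = t_e / 0.707 = 10.7 mm → use 11 mm.

w = 11 mm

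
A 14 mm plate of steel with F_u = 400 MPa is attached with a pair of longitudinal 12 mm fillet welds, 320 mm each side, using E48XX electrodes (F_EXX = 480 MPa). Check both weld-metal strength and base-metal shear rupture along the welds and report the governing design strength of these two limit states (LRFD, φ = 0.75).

t_e = 0.707 × 12 = 8.484 mm; L = 640 mm.
Weld metal: φR_n = 0.75 × 0.6 × 480 × 8.484 × 640 × 10⁻³ = 1173 kN.
Base metal (shear rupture): φR_n = 0.75 × 0.6 × 400 × 14 × 640 × 10⁻³ = 1613 kN.
Governing: weld metal.

φR_n ≈ 1170 kN (weld metal governs)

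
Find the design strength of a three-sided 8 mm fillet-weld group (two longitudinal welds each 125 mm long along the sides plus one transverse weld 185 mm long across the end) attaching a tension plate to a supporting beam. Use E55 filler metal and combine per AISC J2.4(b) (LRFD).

φR_n ≈ 686 kN

E55XX → F_EXX = 550 MPa.
t_e = 0.707 × 8 = 5.656 mm.
R_nwl = 0.6 × 550 × 5.656 × 250 × 10⁻³ = 466.6 kN (longitudinal, 2 welds).
R_nwt = 0.6 × 550 × 5.656 × 185 × 10⁻³ = 345.3 kN (transverse, base value).
(i) R_nwl + R_nwt = 811.9 kN; (ii) 0.85 R_nwl + 1.5 R_nwt = 914.6 kN.
R_n = max = 914.6 kN [governs: (ii)]; φR_n = 685.9 kN.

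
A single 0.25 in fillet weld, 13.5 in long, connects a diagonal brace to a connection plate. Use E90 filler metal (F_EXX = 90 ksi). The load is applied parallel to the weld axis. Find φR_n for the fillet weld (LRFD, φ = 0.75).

Effective throat t_e = 0.707 × 0.25 = 0.1767 in.
Total length L = 13.5 in; A_we = 0.1767 × 13.5 = 2.386 in².
F_nw = 0.6 F_EXX = 0.6 × 90 = 54 ksi.
φR_n = 0.75 × 54 × 2.386 = 96.64 kips.

φR_n ≈ 96.6 kips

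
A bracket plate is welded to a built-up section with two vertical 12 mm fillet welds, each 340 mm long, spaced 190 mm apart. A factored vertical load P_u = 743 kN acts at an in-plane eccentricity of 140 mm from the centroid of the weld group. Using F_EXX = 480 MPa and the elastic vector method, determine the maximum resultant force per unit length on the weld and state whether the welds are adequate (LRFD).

Total weld length L_w = 680 mm. Treat welds as unit-width lines.
Polar moment about centroid: J = 2[d³/12 + d(b/2)²] = 2[340³/12 + 340×95²] = 12690000 mm³.
Direct shear f_v = P/L_w = 743×10³ / 680 = 1093 N/mm (vertical).
Torsion M = P·e = 743×10³ × 140 = 104020000 N·mm.
Critical point at (x, y) = (95, 170) from centroid. f_tx = M·y/J = 1394 N/mm; f_ty = M·x/J = 778.9 N/mm.
Resultant f_max = √[f_tx² + (f_v + f_ty)²] = √[1394² + (1093 + 778.9)²] = 2333 N/mm.
Capacity per unit length: φr_n = 0.75 × 0.6 × 480 × (0.707 × 12) = 1833 N/mm.
2333 > 1833 → NOT adequate.

f_max ≈ 2330 N/mm; NOT adequate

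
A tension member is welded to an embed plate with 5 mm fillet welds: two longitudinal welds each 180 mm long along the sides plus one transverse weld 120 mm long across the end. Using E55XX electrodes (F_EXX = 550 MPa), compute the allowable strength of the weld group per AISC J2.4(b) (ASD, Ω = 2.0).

t_e = 0.707 × 5 = 3.535 mm.
R_nwl = 0.6 × 550 × 3.535 × 360 × 10⁻³ = 420 kN (longitudinal, 2 welds).
R_nwt = 0.6 × 550 × 3.535 × 120 × 10⁻³ = 140 kN (transverse, base value).
(i) R_nwl + R_nwt = 559.9 kN; (ii) 0.85 R_nwl + 1.5 R_nwt = 566.9 kN.
R_n = max = 566.9 kN [governs: (ii)]; R_n/Ω = 283.5 kN.

R_n/Ω ≈ 283 kN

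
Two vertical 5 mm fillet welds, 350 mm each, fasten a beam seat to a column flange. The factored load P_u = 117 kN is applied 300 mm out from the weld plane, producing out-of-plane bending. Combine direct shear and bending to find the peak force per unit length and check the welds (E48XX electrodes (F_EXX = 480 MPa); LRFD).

L_w = 2 × 350 = 700 mm; section modulus (unit throat) S = 2 × L²/6 = 40830 mm².
Direct shear f_v = P/L_w = 117×10³/700 = 167.1 N/mm.
Moment M = P × e = 117×10³ × 300 = 35100000 N·mm; bending f_b = M/S = 859.6 N/mm.
f_max = √(f_v² + f_b²) = √(167.1² + 859.6²) = 875.7 N/mm.
φr_n = 0.75 × 0.6 × 480 × (0.707 × 5) = 763.6 N/mm → NOT adequate.

f_max ≈ 876 N/mm; NOT adequate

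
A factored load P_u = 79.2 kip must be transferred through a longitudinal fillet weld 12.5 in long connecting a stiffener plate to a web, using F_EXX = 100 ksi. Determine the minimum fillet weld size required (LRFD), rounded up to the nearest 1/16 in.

w = 1/4 in

Total weld length L = 12.5 in.
Required throat t_e = P_u / (φ × 0.6 F_EXX × L) = 79.2 / (0.75 × 0.6 × 100 × 12.5) = 0.1408 in.
Required leg w = t_e / 0.707 = 0.1992 in → use 1/4 in.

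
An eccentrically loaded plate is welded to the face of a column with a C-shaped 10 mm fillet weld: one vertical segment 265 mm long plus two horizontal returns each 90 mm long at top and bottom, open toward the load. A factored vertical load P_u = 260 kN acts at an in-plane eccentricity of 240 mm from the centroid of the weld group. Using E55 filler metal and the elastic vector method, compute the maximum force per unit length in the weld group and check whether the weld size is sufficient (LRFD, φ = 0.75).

E55XX → F_EXX = 550 MPa.
Total weld length L_w = 445 mm. Treat welds as unit-width lines.
Centroid: x̄ = 2×90×45 / 445 = 18.2 mm from the vertical weld.
Polar moment about centroid: J = I_x + I_y = [265³/12 + 2×90×132.5²] + [265×18.2² + 2(90³/12 + 90×26.8²)] = 5049000 mm³.
Direct shear f_v = P/L_w = 260×10³ / 445 = 584.3 N/mm (vertical).
Torsion M = P·e = 260×10³ × 240 = 62400000 N·mm.
Critical point at (x, y) = (71.8, 132.5) from centroid. f_tx = M·y/J = 1637 N/mm; f_ty = M·x/J = 887.3 N/mm.
Resultant f_max = √[f_tx² + (f_v + f_ty)²] = √[1637² + (584.3 + 887.3)²] = 2201 N/mm.
Capacity per unit length: φr_n = 0.75 × 0.6 × 550 × (0.707 × 10) = 1750 N/mm.
2201 > 1750 → NOT adequate.

f_max ≈ 2200 N/mm; NOT adequate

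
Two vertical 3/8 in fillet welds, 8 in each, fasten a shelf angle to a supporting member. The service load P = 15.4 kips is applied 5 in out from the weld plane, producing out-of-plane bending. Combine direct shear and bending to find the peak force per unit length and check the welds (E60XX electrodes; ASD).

E60XX → F_EXX = 60 ksi.
L_w = 2 × 8 = 16 in; section modulus (unit throat) S = 2 × L²/6 = 21.33 in².
Direct shear f_v = P/L_w = 15.4/16 = 0.9625 kip/in.
Moment M = P × e = 15.4 × 5 = 77 kip·in; bending f_b = M/S = 3.609 kip/in.
f_max = √(f_v² + f_b²) = √(0.9625² + 3.609²) = 3.736 kip/in.
r_n/Ω = (1/2.0) × 0.6 × 60 × (0.707 × 0.375) = 4.772 kip/in → adequate.

f_max ≈ 3.74 kip/in; adequate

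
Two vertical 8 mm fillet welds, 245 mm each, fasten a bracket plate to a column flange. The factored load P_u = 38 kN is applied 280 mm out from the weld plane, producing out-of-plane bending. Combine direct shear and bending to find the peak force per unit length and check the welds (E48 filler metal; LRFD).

E48XX → F_EXX = 480 MPa.
L_w = 2 × 245 = 490 mm; section modulus (unit throat) S = 2 × L²/6 = 20010 mm².
Direct shear f_v = P/L_w = 38×10³/490 = 77.55 N/mm.
Moment M = P × e = 38×10³ × 280 = 10640000 N·mm; bending f_b = M/S = 531.8 N/mm.
f_max = √(f_v² + f_b²) = √(77.55² + 531.8²) = 537.4 N/mm.
φr_n = 0.75 × 0.6 × 480 × (0.707 × 8) = 1222 N/mm → adequate.

f_max ≈ 537 N/mm; adequate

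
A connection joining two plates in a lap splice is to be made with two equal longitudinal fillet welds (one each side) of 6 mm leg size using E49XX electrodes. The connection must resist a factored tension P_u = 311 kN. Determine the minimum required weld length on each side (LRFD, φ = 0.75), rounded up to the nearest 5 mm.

E49XX → F_EXX = 490 MPa.
Throat t_e = 0.707 × 6 = 4.242 mm.
φr_n = 0.75 × 0.6 × 490 × 4.242 × 10⁻³ = 0.9354 kN/mm.
L_req = P_u / φr_n = 311 / 0.9354 = 332.5 mm total.
Per side: 332.5 / 2 = 166.2 mm.
Round up → use L = 170 mm on each side.

L = 170 mm on each side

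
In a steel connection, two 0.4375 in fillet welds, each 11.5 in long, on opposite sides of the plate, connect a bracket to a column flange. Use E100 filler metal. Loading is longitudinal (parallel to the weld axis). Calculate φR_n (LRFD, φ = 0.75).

E100XX → F_EXX = 100 ksi.
Effective throat t_e = 0.707 × 0.4375 = 0.3093 in.
Total length L = 23 in; A_we = 0.3093 × 23 = 7.114 in².
F_nw = 0.6 F_EXX = 0.6 × 100 = 60 ksi.
φR_n = 0.75 × 60 × 7.114 = 320.1 kip.

φR_n ≈ 320 kip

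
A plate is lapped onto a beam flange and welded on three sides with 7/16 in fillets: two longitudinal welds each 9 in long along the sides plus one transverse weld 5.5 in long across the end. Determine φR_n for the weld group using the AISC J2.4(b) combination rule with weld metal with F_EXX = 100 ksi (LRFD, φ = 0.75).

t_e = 0.707 × 0.4375 = 0.3093 in.
R_nwl = 0.6 × 100 × 0.3093 × 18 = 334.1 kip (longitudinal, 2 welds).
R_nwt = 0.6 × 100 × 0.3093 × 5.5 = 102.1 kip (transverse, base value).
(i) R_nwl + R_nwt = 436.1 kip; (ii) 0.85 R_nwl + 1.5 R_nwt = 437.1 kip.
R_n = max = 437.1 kip [governs: (ii)]; φR_n = 327.8 kip.

φR_n ≈ 328 kip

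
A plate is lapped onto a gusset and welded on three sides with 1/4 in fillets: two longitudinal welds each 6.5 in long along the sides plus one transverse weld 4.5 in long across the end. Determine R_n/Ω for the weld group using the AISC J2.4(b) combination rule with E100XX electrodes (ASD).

E100XX → F_EXX = 100 ksi.
t_e = 0.707 × 0.25 = 0.1767 in.
R_nwl = 0.6 × 100 × 0.1767 × 13 = 137.9 kips (longitudinal, 2 welds).
R_nwt = 0.6 × 100 × 0.1767 × 4.5 = 47.72 kips (transverse, base value).
(i) R_nwl + R_nwt = 185.6 kips; (ii) 0.85 R_nwl + 1.5 R_nwt = 188.8 kips.
R_n = max = 188.8 kips [governs: (ii)]; R_n/Ω = 94.38 kips.

R_n/Ω ≈ 94.4 kips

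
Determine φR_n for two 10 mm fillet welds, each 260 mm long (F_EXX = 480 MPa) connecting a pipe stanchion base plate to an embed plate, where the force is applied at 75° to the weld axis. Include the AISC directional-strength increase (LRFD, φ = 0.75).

φR_n ≈ 1170 kN

t_e = 0.707 × 10 = 7.07 mm; A_we = 7.07 × 520 = 3676 mm².
Directional factor: 1.0 + 0.5 sin^1.5(75°) = 1.475.
F_nw = 0.6 × 480 × 1.475 = 424.7 MPa.
φR_n = 0.75 × 424.7 × 3676 × 10⁻³ = 1171 kN.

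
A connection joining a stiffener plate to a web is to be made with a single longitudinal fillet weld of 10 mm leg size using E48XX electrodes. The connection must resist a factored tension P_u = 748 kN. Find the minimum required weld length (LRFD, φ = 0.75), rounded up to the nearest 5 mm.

L = 490 mm

E48XX → F_EXX = 480 MPa.
Throat t_e = 0.707 × 10 = 7.07 mm.
φr_n = 0.75 × 0.6 × 480 × 7.07 × 10⁻³ = 1.527 kN/mm.
L_req = P_u / φr_n = 748 / 1.527 = 489.8 mm total.
Round up → use L = 490 mm.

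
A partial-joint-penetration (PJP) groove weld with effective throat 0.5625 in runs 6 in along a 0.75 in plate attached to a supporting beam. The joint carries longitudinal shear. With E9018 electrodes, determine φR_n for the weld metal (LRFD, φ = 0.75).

E90XX → F_EXX = 90 ksi.
Effective throat (given) t_e = 0.5625 in.
A_we = 0.5625 × 6 = 3.375 in².
F_nw = 0.6 F_EXX = 54 ksi.
φR_n = 0.75 × 54 × 3.375 = 136.7 kips.

φR_n ≈ 137 kips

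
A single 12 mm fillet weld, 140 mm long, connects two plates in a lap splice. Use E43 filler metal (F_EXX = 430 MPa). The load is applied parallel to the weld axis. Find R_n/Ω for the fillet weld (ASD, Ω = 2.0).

R_n/Ω ≈ 153 kN

Effective throat t_e = 0.707 × 12 = 8.484 mm.
Total length L = 140 mm; A_we = 8.484 × 140 = 1188 mm².
F_nw = 0.6 F_EXX = 0.6 × 430 = 258 MPa.
R_n = 258 × 1188 × 10⁻³ = 306.4 kN; R_n/Ω = 306.4/2.0 = 153.2 kN.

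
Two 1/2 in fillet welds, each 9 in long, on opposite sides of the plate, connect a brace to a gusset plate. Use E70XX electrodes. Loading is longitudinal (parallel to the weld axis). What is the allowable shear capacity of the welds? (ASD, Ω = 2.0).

R_n/Ω ≈ 134 kip

E70XX → F_EXX = 70 ksi.
Effective throat t_e = 0.707 × 0.5 = 0.3535 in.
Total length L = 18 in; A_we = 0.3535 × 18 = 6.363 in².
F_nw = 0.6 F_EXX = 0.6 × 70 = 42 ksi.
R_n = 42 × 6.363 = 267.2 kip; R_n/Ω = 267.2/2.0 = 133.6 kip.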